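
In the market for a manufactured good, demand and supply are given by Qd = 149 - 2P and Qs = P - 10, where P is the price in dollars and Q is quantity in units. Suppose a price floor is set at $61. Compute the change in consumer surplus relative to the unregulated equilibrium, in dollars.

Without the control the market clears where 149 - 2P = P - 10, i.e. P* = 53 and Q* = 43.
The floor of 61 is above the equilibrium price 53, so it binds.
At P = 61: Qd = 149 - 2·61 = 27 and Qs = 61 - 10 = 51.
Consumer surplus without the control is ½ · (74.5 - 53) · 43 = 462.25.
With the floor, consumers buy 27 units at 61, so CS = ½ · (74.5 - 61) · 27 = 182.25.
Change in consumer surplus = 182.25 - 462.25 = -280.

-280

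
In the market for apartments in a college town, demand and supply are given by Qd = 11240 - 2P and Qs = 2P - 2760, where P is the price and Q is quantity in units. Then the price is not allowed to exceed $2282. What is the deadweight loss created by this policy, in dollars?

2967048

Setting quantity demanded equal to quantity supplied, 11240 - 2P = 2P - 2760, gives P* = 3500 and Q* = 4240.
Since 2282 < 3500, the ceiling is binding.
At P = 2282: Qd = 11240 - 2·2282 = 6676 and Qs = 2·2282 - 2760 = 1804.
Quantity traded falls to 1804. At Q = 1804 the demand price is (11240 - 1804)/2 = 4718 and the supply price is (2760 + 1804)/2 = 2282.
Deadweight loss = ½ · (4718 - 2282) · (4240 - 1804) = ½ · 2436 · 2436 = 2967048.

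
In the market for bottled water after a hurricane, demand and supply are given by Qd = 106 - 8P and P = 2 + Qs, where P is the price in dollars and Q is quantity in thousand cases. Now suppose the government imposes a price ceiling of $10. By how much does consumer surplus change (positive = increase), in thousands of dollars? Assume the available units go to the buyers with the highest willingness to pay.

15.75

Rearranging supply gives Qs = P - 2. Without the control the market clears where 106 - 8P = P - 2, i.e. P* = 12 and Q* = 10.
The ceiling of 10 is below the equilibrium price 12, so it binds.
At P = 10: Qd = 106 - 8·10 = 26 and Qs = 10 - 2 = 8.
Consumer surplus without the control is ½ · (13.25 - 12) · 10 = 6.25.
With the ceiling, 8 units are sold at 10 (assume they go to the highest-value buyers). The demand price at Q = 8 is 12.25, so CS = ½ · [(13.25 - 10) + (12.25 - 10)] · 8 = 22.
Change in consumer surplus = 22 - 6.25 = 15.75.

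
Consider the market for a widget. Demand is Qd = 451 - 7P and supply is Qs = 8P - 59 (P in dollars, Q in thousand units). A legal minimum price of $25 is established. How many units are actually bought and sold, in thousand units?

Without the control the market clears where 451 - 7P = 8P - 59, i.e. P* = 34 and Q* = 213.
Since 25 is below P* = 34, the floor does not bind and the free-market outcome prevails.

213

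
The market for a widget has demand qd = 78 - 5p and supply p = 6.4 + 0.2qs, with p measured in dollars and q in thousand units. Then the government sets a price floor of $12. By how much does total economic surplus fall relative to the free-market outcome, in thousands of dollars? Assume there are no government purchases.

5

Rearranging supply gives qs = 5p - 32. Setting quantity demanded equal to quantity supplied, 78 - 5p = 5p - 32, gives p* = 11 and q* = 23.
Since 12 > 11, the floor is binding.
At p = 12: qd = 78 - 5·12 = 18 and qs = 5·12 - 32 = 28.
Quantity traded falls to 18. At q = 18 the demand price is (78 - 18)/5 = 12 and the supply price is (32 + 18)/5 = 10.
Deadweight loss = ½ · (12 - 10) · (23 - 18) = ½ · 2 · 5 = 5.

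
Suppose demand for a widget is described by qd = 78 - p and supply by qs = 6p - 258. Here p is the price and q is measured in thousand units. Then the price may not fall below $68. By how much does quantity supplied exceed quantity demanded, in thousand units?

140

Setting quantity demanded equal to quantity supplied, 78 - p = 6p - 258, gives p* = 48 and q* = 30.
The floor of 68 is above the equilibrium price 48, so it binds.
At p = 68: qd = 78 - 68 = 10 and qs = 6·68 - 258 = 150.
Surplus = qs - qd = 150 - 10 = 140.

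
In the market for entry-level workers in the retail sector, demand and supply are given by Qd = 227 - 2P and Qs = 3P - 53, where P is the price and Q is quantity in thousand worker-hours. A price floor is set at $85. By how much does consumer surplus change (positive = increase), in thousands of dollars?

Setting quantity demanded equal to quantity supplied, 227 - 2P = 3P - 53, gives P* = 56 and Q* = 115.
The floor of 85 is above the equilibrium price 56, so it binds.
At P = 85: Qd = 227 - 2·85 = 57 and Qs = 3·85 - 53 = 202.
Consumer surplus without the control is ½ · (113.5 - 56) · 115 = 3306.25.
With the floor, consumers buy 57 units at 85, so CS = ½ · (113.5 - 85) · 57 = 812.25.
Change in consumer surplus = 812.25 - 3306.25 = -2494.

-2494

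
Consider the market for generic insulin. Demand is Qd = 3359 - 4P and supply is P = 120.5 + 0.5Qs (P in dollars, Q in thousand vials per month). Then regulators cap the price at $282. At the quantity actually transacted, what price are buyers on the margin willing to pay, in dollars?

759

Rearranging supply gives Qs = 2P - 241. Without the control the market clears where 3359 - 4P = 2P - 241, i.e. P* = 600 and Q* = 959.
Because the ceiling (282) lies below the market-clearing price, it is binding.
At P = 282: Qd = 3359 - 4·282 = 2231 and Qs = 2·282 - 241 = 323.
Only 323 units reach the market. On the demand curve, the marginal buyer's willingness to pay at Q = 323 is (3359 - 323)/4 = 759.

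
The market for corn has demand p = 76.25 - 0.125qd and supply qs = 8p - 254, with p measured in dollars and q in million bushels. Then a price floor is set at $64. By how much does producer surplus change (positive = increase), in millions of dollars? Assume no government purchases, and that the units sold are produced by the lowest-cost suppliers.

Rearranging demand gives qd = 610 - 8p. Without the control the market clears where 610 - 8p = 8p - 254, i.e. p* = 54 and q* = 178.
The floor of 64 is above the equilibrium price 54, so it binds.
At p = 64: qd = 610 - 8·64 = 98 and qs = 8·64 - 254 = 258.
Producer surplus without the control is ½ · (54 - 31.75) · 178 = 1980.25.
With the floor, 98 units are sold at 64. The supply price at q = 98 is 44, so PS = ½ · [(64 - 31.75) + (64 - 44)] · 98 = 2560.25.
Change in producer surplus = 2560.25 - 1980.25 = 580.

580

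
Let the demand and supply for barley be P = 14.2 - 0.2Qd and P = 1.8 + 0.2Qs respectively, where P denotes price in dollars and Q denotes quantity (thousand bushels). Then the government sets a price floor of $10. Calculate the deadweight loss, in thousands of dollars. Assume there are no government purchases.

Rearranging demand gives Qd = 71 - 5P; rearranging supply gives Qs = 5P - 9. Without the control the market clears where 71 - 5P = 5P - 9, i.e. P* = 8 and Q* = 31.
The floor of 10 is above the equilibrium price 8, so it binds.
At P = 10: Qd = 71 - 5·10 = 21 and Qs = 5·10 - 9 = 41.
Quantity traded falls to 21. At Q = 21 the demand price is (71 - 21)/5 = 10 and the supply price is (9 + 21)/5 = 6.
Deadweight loss = ½ · (10 - 6) · (31 - 21) = ½ · 4 · 10 = 20.

20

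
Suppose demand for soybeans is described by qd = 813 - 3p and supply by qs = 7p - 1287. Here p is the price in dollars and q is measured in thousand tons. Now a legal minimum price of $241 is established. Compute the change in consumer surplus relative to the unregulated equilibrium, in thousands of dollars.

-4231.5

Without the control the market clears where 813 - 3p = 7p - 1287, i.e. p* = 210 and q* = 183.
Because the floor (241) lies above the market-clearing price, it is binding.
At p = 241: qd = 813 - 3·241 = 90 and qs = 7·241 - 1287 = 400.
Consumer surplus without the control is ½ · (271 - 210) · 183 = 5581.5.
With the floor, consumers buy 90 units at 241, so CS = ½ · (271 - 241) · 90 = 1350.
Change in consumer surplus = 1350 - 5581.5 = -4231.5.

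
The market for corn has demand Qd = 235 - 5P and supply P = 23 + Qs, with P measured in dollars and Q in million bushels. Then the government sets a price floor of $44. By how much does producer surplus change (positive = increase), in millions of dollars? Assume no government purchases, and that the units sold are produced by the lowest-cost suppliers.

2.5

Rearranging supply gives Qs = P - 23. In a free market, 235 - 5P = P - 23 gives the equilibrium P* = 43, Q* = 20.
Since 44 > 43, the floor is binding.
At P = 44: Qd = 235 - 5·44 = 15 and Qs = 44 - 23 = 21.
Producer surplus without the control is ½ · (43 - 23) · 20 = 200.
With the floor, 15 units are sold at 44. The supply price at Q = 15 is 38, so PS = ½ · [(44 - 23) + (44 - 38)] · 15 = 202.5.
Change in producer surplus = 202.5 - 200 = 2.5.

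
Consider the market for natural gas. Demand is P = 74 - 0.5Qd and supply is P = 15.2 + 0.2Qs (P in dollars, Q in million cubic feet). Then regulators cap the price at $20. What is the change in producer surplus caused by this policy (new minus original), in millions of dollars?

Rearranging demand gives Qd = 148 - 2P; rearranging supply gives Qs = 5P - 76. In a free market, 148 - 2P = 5P - 76 gives the equilibrium P* = 32, Q* = 84.
The ceiling of 20 is below the equilibrium price 32, so it binds.
At P = 20: Qd = 148 - 2·20 = 108 and Qs = 5·20 - 76 = 24.
Producer surplus without the control is ½ · (32 - 15.2) · 84 = 705.6.
With the ceiling, producers sell 24 units at 20, so PS = ½ · (20 - 15.2) · 24 = 57.6.
Change in producer surplus = 57.6 - 705.6 = -648.

-648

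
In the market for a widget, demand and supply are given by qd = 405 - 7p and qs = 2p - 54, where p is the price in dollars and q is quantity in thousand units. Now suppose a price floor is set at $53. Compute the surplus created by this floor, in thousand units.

18

Without the control the market clears where 405 - 7p = 2p - 54, i.e. p* = 51 and q* = 48.
Since 53 > 51, the floor is binding.
At p = 53: qd = 405 - 7·53 = 34 and qs = 2·53 - 54 = 52.
Surplus = qs - qd = 52 - 34 = 18.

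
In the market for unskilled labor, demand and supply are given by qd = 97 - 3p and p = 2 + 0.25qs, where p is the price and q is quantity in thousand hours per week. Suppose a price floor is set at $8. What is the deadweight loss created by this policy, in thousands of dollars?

0

Rearranging supply gives qs = 4p - 8. Setting quantity demanded equal to quantity supplied, 97 - 3p = 4p - 8, gives p* = 15 and q* = 52.
The floor of 8 is below the equilibrium price 15, so it is not binding; the market clears at p* = 15, q* = 52.
Since the control does not bind, no trades are prevented and deadweight loss is zero.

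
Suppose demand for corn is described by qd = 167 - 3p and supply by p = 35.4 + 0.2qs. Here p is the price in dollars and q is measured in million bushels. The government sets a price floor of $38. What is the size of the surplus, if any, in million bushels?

Rearranging supply gives qs = 5p - 177. In a free market, 167 - 3p = 5p - 177 gives the equilibrium p* = 43, q* = 38.
Since 38 is below p* = 43, the floor does not bind and the free-market outcome prevails.
Since the control does not bind, there is no surplus.

0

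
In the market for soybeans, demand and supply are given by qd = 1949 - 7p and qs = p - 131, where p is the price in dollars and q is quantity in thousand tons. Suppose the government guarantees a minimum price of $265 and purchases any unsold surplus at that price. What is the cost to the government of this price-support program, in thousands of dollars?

10600

Equilibrium: 1949 - 7p = p - 131, so 2080 = 8p and p* = 260, q* = 129.
Because the floor (265) lies above the market-clearing price, it is binding.
At p = 265: qd = 1949 - 7·265 = 94 and qs = 265 - 131 = 134.
Surplus = qs - qd = 40.
Government expenditure = surplus × support price = 40 × 265 = 10600.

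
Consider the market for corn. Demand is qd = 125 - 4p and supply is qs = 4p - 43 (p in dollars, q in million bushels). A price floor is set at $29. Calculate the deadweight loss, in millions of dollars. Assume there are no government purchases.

In a free market, 125 - 4p = 4p - 43 gives the equilibrium p* = 21, q* = 41.
Because the floor (29) lies above the market-clearing price, it is binding.
At p = 29: qd = 125 - 4·29 = 9 and qs = 4·29 - 43 = 73.
Quantity traded falls to 9. At q = 9 the demand price is (125 - 9)/4 = 29 and the supply price is (43 + 9)/4 = 13.
Deadweight loss = ½ · (29 - 13) · (41 - 9) = ½ · 16 · 32 = 256.

256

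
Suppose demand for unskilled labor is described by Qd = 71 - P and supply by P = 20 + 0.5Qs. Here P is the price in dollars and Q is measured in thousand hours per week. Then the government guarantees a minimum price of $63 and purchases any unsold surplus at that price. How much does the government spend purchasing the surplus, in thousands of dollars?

4914

Rearranging supply gives Qs = 2P - 40. In a free market, 71 - P = 2P - 40 gives the equilibrium P* = 37, Q* = 34.
Since 63 > 37, the floor is binding.
At P = 63: Qd = 71 - 63 = 8 and Qs = 2·63 - 40 = 86.
Surplus = Qs - Qd = 78.
Government expenditure = surplus × support price = 78 × 63 = 4914.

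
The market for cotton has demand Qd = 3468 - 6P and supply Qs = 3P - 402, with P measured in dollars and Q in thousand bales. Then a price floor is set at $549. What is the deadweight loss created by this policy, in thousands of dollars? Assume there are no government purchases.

127449

Setting quantity demanded equal to quantity supplied, 3468 - 6P = 3P - 402, gives P* = 430 and Q* = 888.
Because the floor (549) lies above the market-clearing price, it is binding.
At P = 549: Qd = 3468 - 6·549 = 174 and Qs = 3·549 - 402 = 1245.
Quantity traded falls to 174. At Q = 174 the demand price is (3468 - 174)/6 = 549 and the supply price is (402 + 174)/3 = 192.
Deadweight loss = ½ · (549 - 192) · (888 - 174) = ½ · 357 · 714 = 127449.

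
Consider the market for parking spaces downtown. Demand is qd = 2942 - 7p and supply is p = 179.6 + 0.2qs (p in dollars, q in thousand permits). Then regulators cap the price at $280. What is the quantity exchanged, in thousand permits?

Rearranging supply gives qs = 5p - 898. Setting quantity demanded equal to quantity supplied, 2942 - 7p = 5p - 898, gives p* = 320 and q* = 702.
Because the ceiling (280) lies below the market-clearing price, it is binding.
At p = 280: qd = 2942 - 7·280 = 982 and qs = 5·280 - 898 = 502.
The quantity actually transacted is the short side, supply: 502.

502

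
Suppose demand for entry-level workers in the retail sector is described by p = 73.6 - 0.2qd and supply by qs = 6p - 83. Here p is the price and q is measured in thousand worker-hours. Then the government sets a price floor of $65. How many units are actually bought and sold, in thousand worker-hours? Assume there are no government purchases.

43

Rearranging demand gives qd = 368 - 5p. Equilibrium: 368 - 5p = 6p - 83, so 451 = 11p and p* = 41, q* = 163.
Since 65 > 41, the floor is binding.
At p = 65: qd = 368 - 5·65 = 43 and qs = 6·65 - 83 = 307.
The quantity actually transacted is the short side, demand: 43.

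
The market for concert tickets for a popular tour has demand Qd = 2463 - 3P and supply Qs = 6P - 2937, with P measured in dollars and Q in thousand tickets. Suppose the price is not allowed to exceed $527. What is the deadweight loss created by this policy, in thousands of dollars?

Without the control the market clears where 2463 - 3P = 6P - 2937, i.e. P* = 600 and Q* = 663.
Since 527 < 600, the ceiling is binding.
At P = 527: Qd = 2463 - 3·527 = 882 and Qs = 6·527 - 2937 = 225.
Quantity traded falls to 225. At Q = 225 the demand price is (2463 - 225)/3 = 746 and the supply price is (2937 + 225)/6 = 527.
Deadweight loss = ½ · (746 - 527) · (663 - 225) = ½ · 219 · 438 = 47961.

47961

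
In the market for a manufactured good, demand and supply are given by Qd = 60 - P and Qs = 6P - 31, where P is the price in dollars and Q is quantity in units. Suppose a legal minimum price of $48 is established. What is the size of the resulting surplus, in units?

Setting quantity demanded equal to quantity supplied, 60 - P = 6P - 31, gives P* = 13 and Q* = 47.
Because the floor (48) lies above the market-clearing price, it is binding.
At P = 48: Qd = 60 - 48 = 12 and Qs = 6·48 - 31 = 257.
Surplus = Qs - Qd = 257 - 12 = 245.

245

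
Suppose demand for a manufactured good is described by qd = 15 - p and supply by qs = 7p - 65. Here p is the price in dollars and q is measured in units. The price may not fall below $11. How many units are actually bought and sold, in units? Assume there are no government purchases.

In a free market, 15 - p = 7p - 65 gives the equilibrium p* = 10, q* = 5.
Since 11 > 10, the floor is binding.
At p = 11: qd = 15 - 11 = 4 and qs = 7·11 - 65 = 12.
The quantity actually transacted is the short side, demand: 4.

4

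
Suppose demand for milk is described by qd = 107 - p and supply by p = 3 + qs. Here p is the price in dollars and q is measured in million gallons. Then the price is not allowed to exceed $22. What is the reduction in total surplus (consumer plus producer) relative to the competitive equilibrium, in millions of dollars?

Rearranging supply gives qs = p - 3. Setting quantity demanded equal to quantity supplied, 107 - p = p - 3, gives p* = 55 and q* = 52.
Because the ceiling (22) lies below the market-clearing price, it is binding.
At p = 22: qd = 107 - 22 = 85 and qs = 22 - 3 = 19.
Quantity traded falls to 19. At q = 19 the demand price is 107 - 19 = 88 and the supply price is 3 + 19 = 22.
Deadweight loss = ½ · (88 - 22) · (52 - 19) = ½ · 66 · 33 = 1089.

1089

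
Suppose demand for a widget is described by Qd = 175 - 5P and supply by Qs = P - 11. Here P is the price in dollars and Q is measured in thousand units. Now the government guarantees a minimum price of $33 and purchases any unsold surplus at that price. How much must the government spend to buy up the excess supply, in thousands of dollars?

396

In a free market, 175 - 5P = P - 11 gives the equilibrium P* = 31, Q* = 20.
Because the floor (33) lies above the market-clearing price, it is binding.
At P = 33: Qd = 175 - 5·33 = 10 and Qs = 33 - 11 = 22.
Surplus = Qs - Qd = 12.
Government expenditure = surplus × support price = 12 × 33 = 396.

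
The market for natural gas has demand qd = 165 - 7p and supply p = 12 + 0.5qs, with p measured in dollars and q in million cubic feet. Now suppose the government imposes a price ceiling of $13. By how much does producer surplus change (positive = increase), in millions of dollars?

-80

Rearranging supply gives qs = 2p - 24. Without the control the market clears where 165 - 7p = 2p - 24, i.e. p* = 21 and q* = 18.
The ceiling of 13 is below the equilibrium price 21, so it binds.
At p = 13: qd = 165 - 7·13 = 74 and qs = 2·13 - 24 = 2.
Producer surplus without the control is ½ · (21 - 12) · 18 = 81.
With the ceiling, producers sell 2 units at 13, so PS = ½ · (13 - 12) · 2 = 1.
Change in producer surplus = 1 - 81 = -80.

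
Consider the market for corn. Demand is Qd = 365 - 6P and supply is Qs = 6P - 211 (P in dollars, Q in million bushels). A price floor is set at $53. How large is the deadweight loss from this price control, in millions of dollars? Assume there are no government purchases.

Equilibrium: 365 - 6P = 6P - 211, so 576 = 12P and P* = 48, Q* = 77.
Because the floor (53) lies above the market-clearing price, it is binding.
At P = 53: Qd = 365 - 6·53 = 47 and Qs = 6·53 - 211 = 107.
Quantity traded falls to 47. At Q = 47 the demand price is (365 - 47)/6 = 53 and the supply price is (211 + 47)/6 = 43.
Deadweight loss = ½ · (53 - 43) · (77 - 47) = ½ · 10 · 30 = 150.

150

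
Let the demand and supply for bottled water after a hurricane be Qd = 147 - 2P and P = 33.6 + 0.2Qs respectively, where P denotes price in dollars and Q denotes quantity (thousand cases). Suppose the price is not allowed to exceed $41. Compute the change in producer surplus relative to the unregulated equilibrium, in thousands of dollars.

-188

Rearranging supply gives Qs = 5P - 168. Setting quantity demanded equal to quantity supplied, 147 - 2P = 5P - 168, gives P* = 45 and Q* = 57.
Because the ceiling (41) lies below the market-clearing price, it is binding.
At P = 41: Qd = 147 - 2·41 = 65 and Qs = 5·41 - 168 = 37.
Producer surplus without the control is ½ · (45 - 33.6) · 57 = 324.9.
With the ceiling, producers sell 37 units at 41, so PS = ½ · (41 - 33.6) · 37 = 136.9.
Change in producer surplus = 136.9 - 324.9 = -188.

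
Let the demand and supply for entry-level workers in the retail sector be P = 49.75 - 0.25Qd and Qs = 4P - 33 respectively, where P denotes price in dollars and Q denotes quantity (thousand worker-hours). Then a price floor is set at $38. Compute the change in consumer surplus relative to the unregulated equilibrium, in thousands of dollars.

-585

Rearranging demand gives Qd = 199 - 4P. Equilibrium: 199 - 4P = 4P - 33, so 232 = 8P and P* = 29, Q* = 83.
Since 38 > 29, the floor is binding.
At P = 38: Qd = 199 - 4·38 = 47 and Qs = 4·38 - 33 = 119.
Consumer surplus without the control is ½ · (49.75 - 29) · 83 = 861.125.
With the floor, consumers buy 47 units at 38, so CS = ½ · (49.75 - 38) · 47 = 276.125.
Change in consumer surplus = 276.125 - 861.125 = -585.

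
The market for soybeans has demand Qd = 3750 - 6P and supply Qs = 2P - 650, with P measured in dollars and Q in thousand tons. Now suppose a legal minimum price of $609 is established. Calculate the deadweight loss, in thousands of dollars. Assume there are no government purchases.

Without the control the market clears where 3750 - 6P = 2P - 650, i.e. P* = 550 and Q* = 450.
Because the floor (609) lies above the market-clearing price, it is binding.
At P = 609: Qd = 3750 - 6·609 = 96 and Qs = 2·609 - 650 = 568.
Quantity traded falls to 96. At Q = 96 the demand price is (3750 - 96)/6 = 609 and the supply price is (650 + 96)/2 = 373.
Deadweight loss = ½ · (609 - 373) · (450 - 96) = ½ · 236 · 354 = 41772.

41772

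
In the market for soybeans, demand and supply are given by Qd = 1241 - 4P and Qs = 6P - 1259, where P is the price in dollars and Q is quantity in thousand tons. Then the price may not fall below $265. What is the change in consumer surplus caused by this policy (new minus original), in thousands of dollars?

-3165

Equilibrium: 1241 - 4P = 6P - 1259, so 2500 = 10P and P* = 250, Q* = 241.
Since 265 > 250, the floor is binding.
At P = 265: Qd = 1241 - 4·265 = 181 and Qs = 6·265 - 1259 = 331.
Consumer surplus without the control is ½ · (310.25 - 250) · 241 = 7260.125.
With the floor, consumers buy 181 units at 265, so CS = ½ · (310.25 - 265) · 181 = 4095.125.
Change in consumer surplus = 4095.125 - 7260.125 = -3165.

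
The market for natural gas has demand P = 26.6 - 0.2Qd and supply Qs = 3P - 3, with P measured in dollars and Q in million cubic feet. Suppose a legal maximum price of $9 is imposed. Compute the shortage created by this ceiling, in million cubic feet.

64

Rearranging demand gives Qd = 133 - 5P. In a free market, 133 - 5P = 3P - 3 gives the equilibrium P* = 17, Q* = 48.
Because the ceiling (9) lies below the market-clearing price, it is binding.
At P = 9: Qd = 133 - 5·9 = 88 and Qs = 3·9 - 3 = 24.
Shortage = Qd - Qs = 88 - 24 = 64.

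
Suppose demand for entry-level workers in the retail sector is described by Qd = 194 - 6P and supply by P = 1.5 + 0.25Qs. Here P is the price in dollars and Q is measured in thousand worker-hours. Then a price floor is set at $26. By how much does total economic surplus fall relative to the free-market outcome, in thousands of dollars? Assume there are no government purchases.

Rearranging supply gives Qs = 4P - 6. Without the control the market clears where 194 - 6P = 4P - 6, i.e. P* = 20 and Q* = 74.
Since 26 > 20, the floor is binding.
At P = 26: Qd = 194 - 6·26 = 38 and Qs = 4·26 - 6 = 98.
Quantity traded falls to 38. At Q = 38 the demand price is (194 - 38)/6 = 26 and the supply price is (6 + 38)/4 = 11.
Deadweight loss = ½ · (26 - 11) · (74 - 38) = ½ · 15 · 36 = 270.

270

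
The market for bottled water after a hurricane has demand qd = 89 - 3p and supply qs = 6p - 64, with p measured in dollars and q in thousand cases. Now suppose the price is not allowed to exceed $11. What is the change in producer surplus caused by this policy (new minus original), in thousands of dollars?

Without the control the market clears where 89 - 3p = 6p - 64, i.e. p* = 17 and q* = 38.
The ceiling of 11 is below the equilibrium price 17, so it binds.
At p = 11: qd = 89 - 3·11 = 56 and qs = 6·11 - 64 = 2.
Producer surplus without the control is ½ · (17 - 32/3) · 38 = 361/3.
With the ceiling, producers sell 2 units at 11, so PS = ½ · (11 - 32/3) · 2 = 1/3.
Change in producer surplus = 1/3 - 361/3 = -120.

-120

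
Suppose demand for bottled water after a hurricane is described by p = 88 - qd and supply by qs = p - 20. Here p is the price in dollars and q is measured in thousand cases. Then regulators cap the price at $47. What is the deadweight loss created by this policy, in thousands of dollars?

Rearranging demand gives qd = 88 - p. In a free market, 88 - p = p - 20 gives the equilibrium p* = 54, q* = 34.
Because the ceiling (47) lies below the market-clearing price, it is binding.
At p = 47: qd = 88 - 47 = 41 and qs = 47 - 20 = 27.
Quantity traded falls to 27. At q = 27 the demand price is 88 - 27 = 61 and the supply price is 20 + 27 = 47.
Deadweight loss = ½ · (61 - 47) · (34 - 27) = ½ · 14 · 7 = 49.

49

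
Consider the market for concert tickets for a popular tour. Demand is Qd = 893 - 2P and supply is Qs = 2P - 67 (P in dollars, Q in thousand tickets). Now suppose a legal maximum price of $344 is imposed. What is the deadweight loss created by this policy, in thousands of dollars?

0

In a free market, 893 - 2P = 2P - 67 gives the equilibrium P* = 240, Q* = 413.
The ceiling of 344 is above the equilibrium price 240, so it is not binding; the market clears at P* = 240, Q* = 413.
Since the control does not bind, no trades are prevented and deadweight loss is zero.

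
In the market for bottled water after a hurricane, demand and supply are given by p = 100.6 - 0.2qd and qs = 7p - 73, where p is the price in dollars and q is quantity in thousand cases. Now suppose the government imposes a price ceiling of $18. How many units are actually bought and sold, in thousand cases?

Rearranging demand gives qd = 503 - 5p. Setting quantity demanded equal to quantity supplied, 503 - 5p = 7p - 73, gives p* = 48 and q* = 263.
Since 18 < 48, the ceiling is binding.
At p = 18: qd = 503 - 5·18 = 413 and qs = 7·18 - 73 = 53.
The quantity actually transacted is the short side, supply: 53.

53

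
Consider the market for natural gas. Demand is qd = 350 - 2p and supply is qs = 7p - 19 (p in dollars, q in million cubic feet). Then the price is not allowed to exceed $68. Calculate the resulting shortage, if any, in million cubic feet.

0

Without the control the market clears where 350 - 2p = 7p - 19, i.e. p* = 41 and q* = 268.
The ceiling of 68 is above the equilibrium price 41, so it is not binding; the market clears at p* = 41, q* = 268.
Since the control does not bind, there is no shortage.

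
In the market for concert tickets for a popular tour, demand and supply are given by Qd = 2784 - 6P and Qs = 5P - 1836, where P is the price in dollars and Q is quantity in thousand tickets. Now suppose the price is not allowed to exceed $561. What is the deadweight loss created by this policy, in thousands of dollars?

Equilibrium: 2784 - 6P = 5P - 1836, so 4620 = 11P and P* = 420, Q* = 264.
Since 561 is above P* = 420, the ceiling does not bind and the free-market outcome prevails.
Since the control does not bind, no trades are prevented and deadweight loss is zero.

0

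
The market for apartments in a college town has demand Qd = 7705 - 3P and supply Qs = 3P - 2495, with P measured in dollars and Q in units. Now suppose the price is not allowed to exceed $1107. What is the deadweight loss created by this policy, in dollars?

1054947

Setting quantity demanded equal to quantity supplied, 7705 - 3P = 3P - 2495, gives P* = 1700 and Q* = 2605.
Since 1107 < 1700, the ceiling is binding.
At P = 1107: Qd = 7705 - 3·1107 = 4384 and Qs = 3·1107 - 2495 = 826.
Quantity traded falls to 826. At Q = 826 the demand price is (7705 - 826)/3 = 2293 and the supply price is (2495 + 826)/3 = 1107.
Deadweight loss = ½ · (2293 - 1107) · (2605 - 826) = ½ · 1186 · 1779 = 1054947.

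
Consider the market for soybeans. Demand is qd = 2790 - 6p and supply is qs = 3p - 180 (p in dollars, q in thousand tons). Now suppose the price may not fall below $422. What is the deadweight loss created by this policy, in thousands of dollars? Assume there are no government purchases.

76176

In a free market, 2790 - 6p = 3p - 180 gives the equilibrium p* = 330, q* = 810.
Since 422 > 330, the floor is binding.
At p = 422: qd = 2790 - 6·422 = 258 and qs = 3·422 - 180 = 1086.
Quantity traded falls to 258. At q = 258 the demand price is (2790 - 258)/6 = 422 and the supply price is (180 + 258)/3 = 146.
Deadweight loss = ½ · (422 - 146) · (810 - 258) = ½ · 276 · 552 = 76176.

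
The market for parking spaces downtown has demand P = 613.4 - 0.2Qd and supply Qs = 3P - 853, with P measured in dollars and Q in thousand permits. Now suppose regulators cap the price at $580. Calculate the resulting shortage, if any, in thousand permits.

Rearranging demand gives Qd = 3067 - 5P. In a free market, 3067 - 5P = 3P - 853 gives the equilibrium P* = 490, Q* = 617.
The ceiling of 580 is above the equilibrium price 490, so it is not binding; the market clears at P* = 490, Q* = 617.
Since the control does not bind, there is no shortage.

0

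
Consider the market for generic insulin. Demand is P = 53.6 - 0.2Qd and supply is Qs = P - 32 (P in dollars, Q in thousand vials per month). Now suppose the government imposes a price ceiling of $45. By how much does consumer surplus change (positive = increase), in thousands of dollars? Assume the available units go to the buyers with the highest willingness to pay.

62.5

Rearranging demand gives Qd = 268 - 5P. Without the control the market clears where 268 - 5P = P - 32, i.e. P* = 50 and Q* = 18.
Because the ceiling (45) lies below the market-clearing price, it is binding.
At P = 45: Qd = 268 - 5·45 = 43 and Qs = 45 - 32 = 13.
Consumer surplus without the control is ½ · (53.6 - 50) · 18 = 32.4.
With the ceiling, 13 units are sold at 45 (assume they go to the highest-value buyers). The demand price at Q = 13 is 51, so CS = ½ · [(53.6 - 45) + (51 - 45)] · 13 = 94.9.
Change in consumer surplus = 94.9 - 32.4 = 62.5.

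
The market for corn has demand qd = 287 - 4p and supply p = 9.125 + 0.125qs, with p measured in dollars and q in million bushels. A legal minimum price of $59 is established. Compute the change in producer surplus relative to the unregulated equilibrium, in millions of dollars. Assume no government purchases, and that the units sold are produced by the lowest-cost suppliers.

Rearranging supply gives qs = 8p - 73. Without the control the market clears where 287 - 4p = 8p - 73, i.e. p* = 30 and q* = 167.
The floor of 59 is above the equilibrium price 30, so it binds.
At p = 59: qd = 287 - 4·59 = 51 and qs = 8·59 - 73 = 399.
Producer surplus without the control is ½ · (30 - 9.125) · 167 = 1743.0625.
With the floor, 51 units are sold at 59. The supply price at q = 51 is 15.5, so PS = ½ · [(59 - 9.125) + (59 - 15.5)] · 51 = 2381.0625.
Change in producer surplus = 2381.0625 - 1743.0625 = 638.

638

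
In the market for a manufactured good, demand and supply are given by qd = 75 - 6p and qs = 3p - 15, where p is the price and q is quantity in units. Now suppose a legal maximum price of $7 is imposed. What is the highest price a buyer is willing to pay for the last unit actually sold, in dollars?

11.5

Without the control the market clears where 75 - 6p = 3p - 15, i.e. p* = 10 and q* = 15.
Because the ceiling (7) lies below the market-clearing price, it is binding.
At p = 7: qd = 75 - 6·7 = 33 and qs = 3·7 - 15 = 6.
Only 6 units reach the market. On the demand curve, the marginal buyer's willingness to pay at q = 6 is (75 - 6)/6 = 11.5.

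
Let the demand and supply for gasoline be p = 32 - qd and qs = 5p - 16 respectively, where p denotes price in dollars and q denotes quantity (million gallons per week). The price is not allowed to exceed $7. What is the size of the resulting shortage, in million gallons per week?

6

Rearranging demand gives qd = 32 - p. Without the control the market clears where 32 - p = 5p - 16, i.e. p* = 8 and q* = 24.
Since 7 < 8, the ceiling is binding.
At p = 7: qd = 32 - 7 = 25 and qs = 5·7 - 16 = 19.
Shortage = qd - qs = 25 - 19 = 6.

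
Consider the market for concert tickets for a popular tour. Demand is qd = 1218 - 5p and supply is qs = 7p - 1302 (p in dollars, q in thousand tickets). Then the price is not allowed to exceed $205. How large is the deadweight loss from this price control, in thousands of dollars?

Equilibrium: 1218 - 5p = 7p - 1302, so 2520 = 12p and p* = 210, q* = 168.
Since 205 < 210, the ceiling is binding.
At p = 205: qd = 1218 - 5·205 = 193 and qs = 7·205 - 1302 = 133.
Quantity traded falls to 133. At q = 133 the demand price is (1218 - 133)/5 = 217 and the supply price is (1302 + 133)/7 = 205.
Deadweight loss = ½ · (217 - 205) · (168 - 133) = ½ · 12 · 35 = 210.

210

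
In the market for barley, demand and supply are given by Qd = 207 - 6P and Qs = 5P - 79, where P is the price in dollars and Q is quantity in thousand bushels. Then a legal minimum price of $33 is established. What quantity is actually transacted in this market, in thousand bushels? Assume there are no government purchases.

9

Setting quantity demanded equal to quantity supplied, 207 - 6P = 5P - 79, gives P* = 26 and Q* = 51.
The floor of 33 is above the equilibrium price 26, so it binds.
At P = 33: Qd = 207 - 6·33 = 9 and Qs = 5·33 - 79 = 86.
The quantity actually transacted is the short side, demand: 9.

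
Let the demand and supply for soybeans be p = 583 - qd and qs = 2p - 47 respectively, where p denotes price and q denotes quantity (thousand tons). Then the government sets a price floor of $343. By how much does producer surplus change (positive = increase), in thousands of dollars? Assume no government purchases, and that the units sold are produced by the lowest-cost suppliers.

27497.75

Rearranging demand gives qd = 583 - p. In a free market, 583 - p = 2p - 47 gives the equilibrium p* = 210, q* = 373.
Since 343 > 210, the floor is binding.
At p = 343: qd = 583 - 343 = 240 and qs = 2·343 - 47 = 639.
Producer surplus without the control is ½ · (210 - 23.5) · 373 = 34782.25.
With the floor, 240 units are sold at 343. The supply price at q = 240 is 143.5, so PS = ½ · [(343 - 23.5) + (343 - 143.5)] · 240 = 62280.
Change in producer surplus = 62280 - 34782.25 = 27497.75.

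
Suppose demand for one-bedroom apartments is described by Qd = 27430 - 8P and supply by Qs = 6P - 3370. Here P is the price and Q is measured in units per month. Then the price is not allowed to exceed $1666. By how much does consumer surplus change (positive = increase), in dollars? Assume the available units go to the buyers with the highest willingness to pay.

2896683

Without the control the market clears where 27430 - 8P = 6P - 3370, i.e. P* = 2200 and Q* = 9830.
The ceiling of 1666 is below the equilibrium price 2200, so it binds.
At P = 1666: Qd = 27430 - 8·1666 = 14102 and Qs = 6·1666 - 3370 = 6626.
Consumer surplus without the control is ½ · (3428.75 - 2200) · 9830 = 6039306.25.
With the ceiling, 6626 units are sold at 1666 (assume they go to the highest-value buyers). The demand price at Q = 6626 is 2600.5, so CS = ½ · [(3428.75 - 1666) + (2600.5 - 1666)] · 6626 = 8935989.25.
Change in consumer surplus = 8935989.25 - 6039306.25 = 2896683.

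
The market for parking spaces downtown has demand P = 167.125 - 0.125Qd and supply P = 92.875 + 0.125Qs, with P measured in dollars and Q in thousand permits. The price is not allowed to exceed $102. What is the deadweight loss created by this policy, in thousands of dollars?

Rearranging demand gives Qd = 1337 - 8P; rearranging supply gives Qs = 8P - 743. Equilibrium: 1337 - 8P = 8P - 743, so 2080 = 16P and P* = 130, Q* = 297.
The ceiling of 102 is below the equilibrium price 130, so it binds.
At P = 102: Qd = 1337 - 8·102 = 521 and Qs = 8·102 - 743 = 73.
Quantity traded falls to 73. At Q = 73 the demand price is (1337 - 73)/8 = 158 and the supply price is (743 + 73)/8 = 102.
Deadweight loss = ½ · (158 - 102) · (297 - 73) = ½ · 56 · 224 = 6272.

6272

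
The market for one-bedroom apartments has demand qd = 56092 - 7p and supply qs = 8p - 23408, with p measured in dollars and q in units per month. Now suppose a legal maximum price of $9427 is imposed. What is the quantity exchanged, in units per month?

Setting quantity demanded equal to quantity supplied, 56092 - 7p = 8p - 23408, gives p* = 5300 and q* = 18992.
Since 9427 is above p* = 5300, the ceiling does not bind and the free-market outcome prevails.

18992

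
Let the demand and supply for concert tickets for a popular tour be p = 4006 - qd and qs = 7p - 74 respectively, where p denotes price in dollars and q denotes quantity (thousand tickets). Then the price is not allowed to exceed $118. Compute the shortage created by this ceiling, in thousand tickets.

3136

Rearranging demand gives qd = 4006 - p. In a free market, 4006 - p = 7p - 74 gives the equilibrium p* = 510, q* = 3496.
Since 118 < 510, the ceiling is binding.
At p = 118: qd = 4006 - 118 = 3888 and qs = 7·118 - 74 = 752.
Shortage = qd - qs = 3888 - 752 = 3136.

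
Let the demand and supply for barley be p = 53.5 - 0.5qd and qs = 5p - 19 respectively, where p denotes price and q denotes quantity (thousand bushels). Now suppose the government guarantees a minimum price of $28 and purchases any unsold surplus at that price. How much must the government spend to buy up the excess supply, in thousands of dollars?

1960

Rearranging demand gives qd = 107 - 2p. Without the control the market clears where 107 - 2p = 5p - 19, i.e. p* = 18 and q* = 71.
The floor of 28 is above the equilibrium price 18, so it binds.
At p = 28: qd = 107 - 2·28 = 51 and qs = 5·28 - 19 = 121.
Surplus = qs - qd = 70.
Government expenditure = surplus × support price = 70 × 28 = 1960.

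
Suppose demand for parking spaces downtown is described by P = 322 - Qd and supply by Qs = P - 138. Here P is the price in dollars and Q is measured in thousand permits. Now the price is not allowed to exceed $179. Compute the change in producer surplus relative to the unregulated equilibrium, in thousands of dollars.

-3391.5

Rearranging demand gives Qd = 322 - P. Without the control the market clears where 322 - P = P - 138, i.e. P* = 230 and Q* = 92.
Because the ceiling (179) lies below the market-clearing price, it is binding.
At P = 179: Qd = 322 - 179 = 143 and Qs = 179 - 138 = 41.
Producer surplus without the control is ½ · (230 - 138) · 92 = 4232.
With the ceiling, producers sell 41 units at 179, so PS = ½ · (179 - 138) · 41 = 840.5.
Change in producer surplus = 840.5 - 4232 = -3391.5.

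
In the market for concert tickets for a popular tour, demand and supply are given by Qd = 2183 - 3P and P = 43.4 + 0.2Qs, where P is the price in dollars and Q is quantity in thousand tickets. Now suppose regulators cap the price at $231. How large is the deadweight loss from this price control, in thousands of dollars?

31740

Rearranging supply gives Qs = 5P - 217. In a free market, 2183 - 3P = 5P - 217 gives the equilibrium P* = 300, Q* = 1283.
Because the ceiling (231) lies below the market-clearing price, it is binding.
At P = 231: Qd = 2183 - 3·231 = 1490 and Qs = 5·231 - 217 = 938.
Quantity traded falls to 938. At Q = 938 the demand price is (2183 - 938)/3 = 415 and the supply price is (217 + 938)/5 = 231.
Deadweight loss = ½ · (415 - 231) · (1283 - 938) = ½ · 184 · 345 = 31740.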